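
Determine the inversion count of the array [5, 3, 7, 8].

Finding inversions in [5, 3, 7, 8]:

(0, 1): arr[0]=5 > arr[1]=3

Total inversions: 1

The array has 1 inversion(s): (0,1). Each pair (i,j) satisfies i < j and arr[i] > arr[j].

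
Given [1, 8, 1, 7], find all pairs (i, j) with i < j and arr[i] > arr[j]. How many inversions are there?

Finding inversions in [1, 8, 1, 7]:

(1, 2): arr[1]=8 > arr[2]=1
(1, 3): arr[1]=8 > arr[3]=7

Total inversions: 2

The array has 2 inversion(s): (1,2), (1,3). Each pair (i,j) satisfies i < j and arr[i] > arr[j].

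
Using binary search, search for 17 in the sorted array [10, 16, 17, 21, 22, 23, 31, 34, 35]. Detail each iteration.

Binary search for 17 in [10, 16, 17, 21, 22, 23, 31, 34, 35]:

lo=0, hi=8, mid=4, arr[mid]=22 -> 22 > 17, search left half
lo=0, hi=3, mid=1, arr[mid]=16 -> 16 < 17, search right half
lo=2, hi=3, mid=2, arr[mid]=17 -> Found target at index 2!

Binary search finds 17 at index 2 after 3 comparisons. The search repeatedly halves the search space by comparing with the middle element.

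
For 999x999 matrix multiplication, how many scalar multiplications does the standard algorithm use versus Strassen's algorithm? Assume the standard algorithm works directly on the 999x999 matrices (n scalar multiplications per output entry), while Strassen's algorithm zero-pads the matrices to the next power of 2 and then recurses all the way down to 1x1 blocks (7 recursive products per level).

Matrix multiplication for 999x999 matrices:

Strassen's algorithm requires power-of-2 dimensions. Pad 999x999 to 1024x1024 (next power of 2).

Standard algorithm: 999^3 = 997002999 multiplications
Strassen's algorithm: 7^(log2(1024)) = 7^10 = 282475249 multiplications
Savings: 997002999 - 282475249 = 714527750 multiplications

Standard: 997002999 multiplications (999^3). Strassen: 282475249 multiplications (7^10, after padding to 1024x1024). Strassen reduces 8 recursive multiplications to 7 at each level.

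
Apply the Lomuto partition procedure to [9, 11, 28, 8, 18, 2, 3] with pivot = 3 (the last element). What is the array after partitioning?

Lomuto partition with pivot = 3:

Initial array: [9, 11, 28, 8, 18, 2, 3]

arr[0]=9 > 3: no swap
arr[1]=11 > 3: no swap
arr[2]=28 > 3: no swap
arr[3]=8 > 3: no swap
arr[4]=18 > 3: no swap
arr[5]=2 <= 3: swap with position 0, array becomes [2, 11, 28, 8, 18, 9, 3]

Place pivot at position 1: [2, 3, 28, 8, 18, 9, 11]
Pivot position: 1

After partitioning with pivot 3, the array becomes [2, 3, 28, 8, 18, 9, 11]. The pivot is placed at index 1. All elements to the left of the pivot are <= 3, and all elements to the right are > 3.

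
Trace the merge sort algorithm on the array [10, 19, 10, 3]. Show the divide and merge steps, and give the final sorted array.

Merge sort trace:

Split: [10, 19, 10, 3] -> [10, 19] and [10, 3]
  Split: [10, 19] -> [10] and [19]
  Merge: [10] + [19] -> [10, 19]
  Split: [10, 3] -> [10] and [3]
  Merge: [10] + [3] -> [3, 10]
Merge: [10, 19] + [3, 10] -> [3, 10, 10, 19]

Final sorted array: [3, 10, 10, 19]

The merge sort proceeds by recursively splitting the array and merging sorted halves.
After all merges, the sorted array is [3, 10, 10, 19].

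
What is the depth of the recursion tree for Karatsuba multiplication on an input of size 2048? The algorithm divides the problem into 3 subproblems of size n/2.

For divide and conquer with division factor 2:

Problem sizes at each level:
Level 0: 2048
Level 1: 1024
Level 2: 512
Level 3: 256
Level 4: 128
Level 5: 64
Level 6: 32
Level 7: 16
Level 8: 8
Level 9: 4
Level 10: 2
Level 11: 1

The root is level 0 and the size-1 base case is level 11 (the tree spans levels 0 through 11, i.e. 12 levels counting the root), so the depth is the number of divisions: log_2(2048) = 11

The recursion tree depth is log_2(2048) = 11. At each level, the problem size is divided by 2, so it takes 11 divisions to reduce to a base case of size 1. The algorithm makes 3 recursive calls at each level.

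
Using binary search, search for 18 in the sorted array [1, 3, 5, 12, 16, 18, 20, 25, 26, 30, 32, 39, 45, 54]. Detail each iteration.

Binary search for 18 in [1, 3, 5, 12, 16, 18, 20, 25, 26, 30, 32, 39, 45, 54]:

lo=0, hi=13, mid=6, arr[mid]=20 -> 20 > 18, search left half
lo=0, hi=5, mid=2, arr[mid]=5 -> 5 < 18, search right half
lo=3, hi=5, mid=4, arr[mid]=16 -> 16 < 18, search right half
lo=5, hi=5, mid=5, arr[mid]=18 -> Found target at index 5!

Binary search finds 18 at index 5 after 4 comparisons. The search repeatedly halves the search space by comparing with the middle element.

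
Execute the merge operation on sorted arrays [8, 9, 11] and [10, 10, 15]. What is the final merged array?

Merging process:

Compare 8 vs 10: take 8 from left. Merged: [8]
Compare 9 vs 10: take 9 from left. Merged: [8, 9]
Compare 11 vs 10: take 10 from right. Merged: [8, 9, 10]
Compare 11 vs 10: take 10 from right. Merged: [8, 9, 10, 10]
Compare 11 vs 15: take 11 from left. Merged: [8, 9, 10, 10, 11]
Append remaining from right: [15]. Merged: [8, 9, 10, 10, 11, 15]

Final merged array: [8, 9, 10, 10, 11, 15]
Total comparisons: 5

The merged array is [8, 9, 10, 10, 11, 15], requiring 5 comparisons. The merge step runs in O(n) time where n is the total number of elements.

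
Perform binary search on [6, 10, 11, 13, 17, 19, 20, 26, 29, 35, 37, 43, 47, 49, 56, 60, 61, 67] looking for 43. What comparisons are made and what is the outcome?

Binary search for 43 in [6, 10, 11, 13, 17, 19, 20, 26, 29, 35, 37, 43, 47, 49, 56, 60, 61, 67]:

lo=0, hi=17, mid=8, arr[mid]=29 -> 29 < 43, search right half
lo=9, hi=17, mid=13, arr[mid]=49 -> 49 > 43, search left half
lo=9, hi=12, mid=10, arr[mid]=37 -> 37 < 43, search right half
lo=11, hi=12, mid=11, arr[mid]=43 -> Found target at index 11!

Binary search finds 43 at index 11 after 4 comparisons. The search repeatedly halves the search space by comparing with the middle element.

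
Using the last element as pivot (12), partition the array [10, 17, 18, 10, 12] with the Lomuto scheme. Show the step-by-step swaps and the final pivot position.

Lomuto partition with pivot = 12:

Initial array: [10, 17, 18, 10, 12]

arr[0]=10 <= 12: swap with position 0, array becomes [10, 17, 18, 10, 12]
arr[1]=17 > 12: no swap
arr[2]=18 > 12: no swap
arr[3]=10 <= 12: swap with position 1, array becomes [10, 10, 18, 17, 12]

Place pivot at position 2: [10, 10, 12, 17, 18]
Pivot position: 2

After partitioning with pivot 12, the array becomes [10, 10, 12, 17, 18]. The pivot is placed at index 2. All elements to the left of the pivot are <= 12, and all elements to the right are > 12.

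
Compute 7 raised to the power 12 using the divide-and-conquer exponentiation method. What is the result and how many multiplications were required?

Computing 7^12 by squaring (build up from 7^1; each line after the first costs one multiplication):

7^1 = 7
7^2 = (7^1)^2 = 7^2 = 49
7^3 = 7 * 7^2 = 7 * 49 = 343
7^6 = (7^3)^2 = 343^2 = 117649
7^12 = (7^6)^2 = 117649^2 = 13841287201

Result: 13841287201
Multiplications needed: 4 (4 lines after 7^1)

7^12 = 13841287201. Using exponentiation by squaring, this requires 4 multiplications. The key idea: if the exponent is even, square the half-power; if odd, multiply by the base once.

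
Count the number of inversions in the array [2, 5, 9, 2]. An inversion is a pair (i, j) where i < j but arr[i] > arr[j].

Finding inversions in [2, 5, 9, 2]:

(1, 3): arr[1]=5 > arr[3]=2
(2, 3): arr[2]=9 > arr[3]=2

Total inversions: 2

The array has 2 inversion(s): (1,3), (2,3). Each pair (i,j) satisfies i < j and arr[i] > arr[j].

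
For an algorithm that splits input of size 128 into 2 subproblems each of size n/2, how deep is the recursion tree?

For divide and conquer with division factor 2:

Problem sizes at each level:
Level 0: 128
Level 1: 64
Level 2: 32
Level 3: 16
Level 4: 8
Level 5: 4
Level 6: 2
Level 7: 1

The root is level 0 and the size-1 base case is level 7 (the tree spans levels 0 through 7, i.e. 8 levels counting the root), so the depth is the number of divisions: log_2(128) = 7

The recursion tree depth is log_2(128) = 7. At each level, the problem size is divided by 2, so it takes 7 divisions to reduce to a base case of size 1. The algorithm makes 2 recursive calls at each level.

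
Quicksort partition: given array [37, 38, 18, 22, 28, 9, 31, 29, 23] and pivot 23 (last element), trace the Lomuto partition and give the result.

Lomuto partition with pivot = 23:

Initial array: [37, 38, 18, 22, 28, 9, 31, 29, 23]

arr[0]=37 > 23: no swap
arr[1]=38 > 23: no swap
arr[2]=18 <= 23: swap with position 0, array becomes [18, 38, 37, 22, 28, 9, 31, 29, 23]
arr[3]=22 <= 23: swap with position 1, array becomes [18, 22, 37, 38, 28, 9, 31, 29, 23]
arr[4]=28 > 23: no swap
arr[5]=9 <= 23: swap with position 2, array becomes [18, 22, 9, 38, 28, 37, 31, 29, 23]
arr[6]=31 > 23: no swap
arr[7]=29 > 23: no swap

Place pivot at position 3: [18, 22, 9, 23, 28, 37, 31, 29, 38]
Pivot position: 3

After partitioning with pivot 23, the array becomes [18, 22, 9, 23, 28, 37, 31, 29, 38]. The pivot is placed at index 3. All elements to the left of the pivot are <= 23, and all elements to the right are > 23.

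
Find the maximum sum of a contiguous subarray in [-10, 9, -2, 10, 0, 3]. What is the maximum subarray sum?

Using Kadane's algorithm on [-10, 9, -2, 10, 0, 3]:

Scanning through the array:
Position 1 (value 9): max_ending_here = 9, max_so_far = 9
Position 2 (value -2): max_ending_here = 7, max_so_far = 9
Position 3 (value 10): max_ending_here = 17, max_so_far = 17
Position 4 (value 0): max_ending_here = 17, max_so_far = 17
Position 5 (value 3): max_ending_here = 20, max_so_far = 20

Maximum subarray: [9, -2, 10, 0, 3]
Maximum sum: 20

The maximum subarray is [9, -2, 10, 0, 3] with sum 20. This subarray runs from index 1 to index 5.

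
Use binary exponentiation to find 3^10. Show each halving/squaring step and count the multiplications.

Computing 3^10 by squaring (build up from 3^1; each line after the first costs one multiplication):

3^1 = 3
3^2 = (3^1)^2 = 3^2 = 9
3^4 = (3^2)^2 = 9^2 = 81
3^5 = 3 * 3^4 = 3 * 81 = 243
3^10 = (3^5)^2 = 243^2 = 59049

Result: 59049
Multiplications needed: 4 (4 lines after 3^1)

3^10 = 59049. Using exponentiation by squaring, this requires 4 multiplications. The key idea: if the exponent is even, square the half-power; if odd, multiply by the base once.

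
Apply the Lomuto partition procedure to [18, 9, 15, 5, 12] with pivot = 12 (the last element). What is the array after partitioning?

Lomuto partition with pivot = 12:

Initial array: [18, 9, 15, 5, 12]

arr[0]=18 > 12: no swap
arr[1]=9 <= 12: swap with position 0, array becomes [9, 18, 15, 5, 12]
arr[2]=15 > 12: no swap
arr[3]=5 <= 12: swap with position 1, array becomes [9, 5, 15, 18, 12]

Place pivot at position 2: [9, 5, 12, 18, 15]
Pivot position: 2

After partitioning with pivot 12, the array becomes [9, 5, 12, 18, 15]. The pivot is placed at index 2. All elements to the left of the pivot are <= 12, and all elements to the right are > 12.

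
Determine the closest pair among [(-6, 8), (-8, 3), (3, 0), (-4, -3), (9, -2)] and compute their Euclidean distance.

Computing all pairwise distances among 5 points:

d((-6, 8), (-8, 3)) = 5.3852 <-- minimum
d((-6, 8), (3, 0)) = 12.0416
d((-6, 8), (-4, -3)) = 11.1803
d((-6, 8), (9, -2)) = 18.0278
d((-8, 3), (3, 0)) = 11.4018
d((-8, 3), (-4, -3)) = 7.2111
d((-8, 3), (9, -2)) = 17.72
d((3, 0), (-4, -3)) = 7.6158
d((3, 0), (9, -2)) = 6.3246
d((-4, -3), (9, -2)) = 13.0384

Closest pair: (-6, 8) and (-8, 3) with distance 5.3852

The closest pair is (-6, 8) and (-8, 3) with Euclidean distance 5.3852. For 5 points, brute-force pairwise comparison is shown above. For large n, the divide-and-conquer algorithm (sort by x, recurse on halves, check the dividing strip) achieves O(n log n).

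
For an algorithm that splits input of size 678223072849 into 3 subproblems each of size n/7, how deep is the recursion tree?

For divide and conquer with division factor 7:

Problem sizes at each level:
Level 0: 678223072849
Level 1: 96889010407
Level 2: 13841287201
Level 3: 1977326743
Level 4: 282475249
Level 5: 40353607
Level 6: 5764801
Level 7: 823543
Level 8: 117649
Level 9: 16807
Level 10: 2401
Level 11: 343
Level 12: 49
Level 13: 7
Level 14: 1

The root is level 0 and the size-1 base case is level 14 (the tree spans levels 0 through 14, i.e. 15 levels counting the root), so the depth is the number of divisions: log_7(678223072849) = 14

The recursion tree depth is log_7(678223072849) = 14. At each level, the problem size is divided by 7, so it takes 14 divisions to reduce to a base case of size 1. The algorithm makes 3 recursive calls at each level.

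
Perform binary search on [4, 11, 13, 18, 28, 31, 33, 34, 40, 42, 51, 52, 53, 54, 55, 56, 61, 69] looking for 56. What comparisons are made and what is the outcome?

Binary search for 56 in [4, 11, 13, 18, 28, 31, 33, 34, 40, 42, 51, 52, 53, 54, 55, 56, 61, 69]:

lo=0, hi=17, mid=8, arr[mid]=40 -> 40 < 56, search right half
lo=9, hi=17, mid=13, arr[mid]=54 -> 54 < 56, search right half
lo=14, hi=17, mid=15, arr[mid]=56 -> Found target at index 15!

Binary search finds 56 at index 15 after 3 comparisons. The search repeatedly halves the search space by comparing with the middle element.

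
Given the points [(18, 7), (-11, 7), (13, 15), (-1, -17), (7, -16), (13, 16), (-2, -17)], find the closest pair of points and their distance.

Computing all pairwise distances among 7 points:

d((18, 7), (-11, 7)) = 29.0
d((18, 7), (13, 15)) = 9.434
d((18, 7), (-1, -17)) = 30.6105
d((18, 7), (7, -16)) = 25.4951
d((18, 7), (13, 16)) = 10.2956
d((18, 7), (-2, -17)) = 31.241
d((-11, 7), (13, 15)) = 25.2982
d((-11, 7), (-1, -17)) = 26.0
d((-11, 7), (7, -16)) = 29.2062
d((-11, 7), (13, 16)) = 25.632
d((-11, 7), (-2, -17)) = 25.632
d((13, 15), (-1, -17)) = 34.9285
d((13, 15), (7, -16)) = 31.5753
d((13, 15), (13, 16)) = 1.0 <-- minimum
d((13, 15), (-2, -17)) = 35.3412
d((-1, -17), (7, -16)) = 8.0623
d((-1, -17), (13, 16)) = 35.8469
d((-1, -17), (-2, -17)) = 1.0 <-- minimum
d((7, -16), (13, 16)) = 32.5576
d((7, -16), (-2, -17)) = 9.0554
d((13, 16), (-2, -17)) = 36.2491

Minimum distance: 1.0 (tie among 2 pairs: (13, 15) and (13, 16); (-1, -17) and (-2, -17))

The minimum Euclidean distance is 1.0. There is a tie: 2 pairs achieve this minimum — (13, 15) and (13, 16); (-1, -17) and (-2, -17). Any of these is a valid closest pair. For 7 points, brute-force pairwise comparison is shown above. For large n, the divide-and-conquer algorithm (sort by x, recurse on halves, check the dividing strip) achieves O(n log n).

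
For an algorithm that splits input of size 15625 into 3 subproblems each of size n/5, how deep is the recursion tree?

For divide and conquer with division factor 5:

Problem sizes at each level:
Level 0: 15625
Level 1: 3125
Level 2: 625
Level 3: 125
Level 4: 25
Level 5: 5
Level 6: 1

The root is level 0 and the size-1 base case is level 6 (the tree spans levels 0 through 6, i.e. 7 levels counting the root), so the depth is the number of divisions: log_5(15625) = 6

The recursion tree depth is log_5(15625) = 6. At each level, the problem size is divided by 5, so it takes 6 divisions to reduce to a base case of size 1. The algorithm makes 3 recursive calls at each level.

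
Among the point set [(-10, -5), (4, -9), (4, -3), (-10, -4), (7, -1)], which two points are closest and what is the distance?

Computing all pairwise distances among 5 points:

d((-10, -5), (4, -9)) = 14.5602
d((-10, -5), (4, -3)) = 14.1421
d((-10, -5), (-10, -4)) = 1.0 <-- minimum
d((-10, -5), (7, -1)) = 17.4642
d((4, -9), (4, -3)) = 6.0
d((4, -9), (-10, -4)) = 14.8661
d((4, -9), (7, -1)) = 8.544
d((4, -3), (-10, -4)) = 14.0357
d((4, -3), (7, -1)) = 3.6056
d((-10, -4), (7, -1)) = 17.2627

Closest pair: (-10, -5) and (-10, -4) with distance 1.0

The closest pair is (-10, -5) and (-10, -4) with Euclidean distance 1.0. For 5 points, brute-force pairwise comparison is shown above. For large n, the divide-and-conquer algorithm (sort by x, recurse on halves, check the dividing strip) achieves O(n log n).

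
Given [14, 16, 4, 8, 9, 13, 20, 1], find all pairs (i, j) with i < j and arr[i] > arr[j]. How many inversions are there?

Finding inversions in [14, 16, 4, 8, 9, 13, 20, 1]:

(0, 2): arr[0]=14 > arr[2]=4
(0, 3): arr[0]=14 > arr[3]=8
(0, 4): arr[0]=14 > arr[4]=9
(0, 5): arr[0]=14 > arr[5]=13
(0, 7): arr[0]=14 > arr[7]=1
(1, 2): arr[1]=16 > arr[2]=4
(1, 3): arr[1]=16 > arr[3]=8
(1, 4): arr[1]=16 > arr[4]=9
(1, 5): arr[1]=16 > arr[5]=13
(1, 7): arr[1]=16 > arr[7]=1
(2, 7): arr[2]=4 > arr[7]=1
(3, 7): arr[3]=8 > arr[7]=1
(4, 7): arr[4]=9 > arr[7]=1
(5, 7): arr[5]=13 > arr[7]=1
(6, 7): arr[6]=20 > arr[7]=1

Total inversions: 15

The array has 15 inversion(s): (0,2), (0,3), (0,4), (0,5), (0,7), (1,2), (1,3), (1,4), (1,5), (1,7), (2,7), (3,7), (4,7), (5,7), (6,7). Each pair (i,j) satisfies i < j and arr[i] > arr[j].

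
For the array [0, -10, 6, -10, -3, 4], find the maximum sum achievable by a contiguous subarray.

Using Kadane's algorithm on [0, -10, 6, -10, -3, 4]:

Scanning through the array:
Position 1 (value -10): max_ending_here = -10, max_so_far = 0
Position 2 (value 6): max_ending_here = 6, max_so_far = 6
Position 3 (value -10): max_ending_here = -4, max_so_far = 6
Position 4 (value -3): max_ending_here = -3, max_so_far = 6
Position 5 (value 4): max_ending_here = 4, max_so_far = 6

Maximum subarray: [6]
Maximum sum: 6

The maximum subarray is [6] with sum 6. This subarray runs from index 2 to index 2.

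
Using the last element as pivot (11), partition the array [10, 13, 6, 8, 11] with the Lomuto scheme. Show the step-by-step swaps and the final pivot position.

Lomuto partition with pivot = 11:

Initial array: [10, 13, 6, 8, 11]

arr[0]=10 <= 11: swap with position 0, array becomes [10, 13, 6, 8, 11]
arr[1]=13 > 11: no swap
arr[2]=6 <= 11: swap with position 1, array becomes [10, 6, 13, 8, 11]
arr[3]=8 <= 11: swap with position 2, array becomes [10, 6, 8, 13, 11]

Place pivot at position 3: [10, 6, 8, 11, 13]
Pivot position: 3

After partitioning with pivot 11, the array becomes [10, 6, 8, 11, 13]. The pivot is placed at index 3. All elements to the left of the pivot are <= 11, and all elements to the right are > 11.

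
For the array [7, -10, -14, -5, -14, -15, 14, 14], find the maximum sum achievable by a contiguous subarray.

Using Kadane's algorithm on [7, -10, -14, -5, -14, -15, 14, 14]:

Scanning through the array:
Position 1 (value -10): max_ending_here = -3, max_so_far = 7
Position 2 (value -14): max_ending_here = -14, max_so_far = 7
Position 3 (value -5): max_ending_here = -5, max_so_far = 7
Position 4 (value -14): max_ending_here = -14, max_so_far = 7
Position 5 (value -15): max_ending_here = -15, max_so_far = 7
Position 6 (value 14): max_ending_here = 14, max_so_far = 14
Position 7 (value 14): max_ending_here = 28, max_so_far = 28

Maximum subarray: [14, 14]
Maximum sum: 28

The maximum subarray is [14, 14] with sum 28. This subarray runs from index 6 to index 7.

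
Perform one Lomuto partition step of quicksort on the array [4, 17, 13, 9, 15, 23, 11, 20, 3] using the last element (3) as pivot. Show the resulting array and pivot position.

Lomuto partition with pivot = 3:

Initial array: [4, 17, 13, 9, 15, 23, 11, 20, 3]

arr[0]=4 > 3: no swap
arr[1]=17 > 3: no swap
arr[2]=13 > 3: no swap
arr[3]=9 > 3: no swap
arr[4]=15 > 3: no swap
arr[5]=23 > 3: no swap
arr[6]=11 > 3: no swap
arr[7]=20 > 3: no swap

Place pivot at position 0: [3, 17, 13, 9, 15, 23, 11, 20, 4]
Pivot position: 0

After partitioning with pivot 3, the array becomes [3, 17, 13, 9, 15, 23, 11, 20, 4]. The pivot is placed at index 0. All elements to the left of the pivot are <= 3, and all elements to the right are > 3.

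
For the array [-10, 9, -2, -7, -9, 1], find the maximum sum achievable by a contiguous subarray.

Using Kadane's algorithm on [-10, 9, -2, -7, -9, 1]:

Scanning through the array:
Position 1 (value 9): max_ending_here = 9, max_so_far = 9
Position 2 (value -2): max_ending_here = 7, max_so_far = 9
Position 3 (value -7): max_ending_here = 0, max_so_far = 9
Position 4 (value -9): max_ending_here = -9, max_so_far = 9
Position 5 (value 1): max_ending_here = 1, max_so_far = 9

Maximum subarray: [9]
Maximum sum: 9

The maximum subarray is [9] with sum 9. This subarray runs from index 1 to index 1.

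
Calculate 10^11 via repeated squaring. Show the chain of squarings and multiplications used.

Computing 10^11 by squaring (build up from 10^1; each line after the first costs one multiplication):

10^1 = 10
10^2 = (10^1)^2 = 10^2 = 100
10^4 = (10^2)^2 = 100^2 = 10000
10^5 = 10 * 10^4 = 10 * 10000 = 100000
10^10 = (10^5)^2 = 100000^2 = 10000000000
10^11 = 10 * 10^10 = 10 * 10000000000 = 100000000000

Result: 100000000000
Multiplications needed: 5 (5 lines after 10^1)

10^11 = 100000000000. Using exponentiation by squaring, this requires 5 multiplications. The key idea: if the exponent is even, square the half-power; if odd, multiply by the base once.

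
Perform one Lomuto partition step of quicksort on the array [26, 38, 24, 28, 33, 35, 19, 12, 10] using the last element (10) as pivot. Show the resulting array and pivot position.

Lomuto partition with pivot = 10:

Initial array: [26, 38, 24, 28, 33, 35, 19, 12, 10]

arr[0]=26 > 10: no swap
arr[1]=38 > 10: no swap
arr[2]=24 > 10: no swap
arr[3]=28 > 10: no swap
arr[4]=33 > 10: no swap
arr[5]=35 > 10: no swap
arr[6]=19 > 10: no swap
arr[7]=12 > 10: no swap

Place pivot at position 0: [10, 38, 24, 28, 33, 35, 19, 12, 26]
Pivot position: 0

After partitioning with pivot 10, the array becomes [10, 38, 24, 28, 33, 35, 19, 12, 26]. The pivot is placed at index 0. All elements to the left of the pivot are <= 10, and all elements to the right are > 10.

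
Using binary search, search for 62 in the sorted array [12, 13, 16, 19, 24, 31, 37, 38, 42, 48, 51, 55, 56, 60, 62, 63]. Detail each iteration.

Binary search for 62 in [12, 13, 16, 19, 24, 31, 37, 38, 42, 48, 51, 55, 56, 60, 62, 63]:

lo=0, hi=15, mid=7, arr[mid]=38 -> 38 < 62, search right half
lo=8, hi=15, mid=11, arr[mid]=55 -> 55 < 62, search right half
lo=12, hi=15, mid=13, arr[mid]=60 -> 60 < 62, search right half
lo=14, hi=15, mid=14, arr[mid]=62 -> Found target at index 14!

Binary search finds 62 at index 14 after 4 comparisons. The search repeatedly halves the search space by comparing with the middle element.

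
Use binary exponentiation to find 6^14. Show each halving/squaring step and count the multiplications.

Computing 6^14 by squaring (build up from 6^1; each line after the first costs one multiplication):

6^1 = 6
6^2 = (6^1)^2 = 6^2 = 36
6^3 = 6 * 6^2 = 6 * 36 = 216
6^6 = (6^3)^2 = 216^2 = 46656
6^7 = 6 * 6^6 = 6 * 46656 = 279936
6^14 = (6^7)^2 = 279936^2 = 78364164096

Result: 78364164096
Multiplications needed: 5 (5 lines after 6^1)

6^14 = 78364164096. Using exponentiation by squaring, this requires 5 multiplications. The key idea: if the exponent is even, square the half-power; if odd, multiply by the base once.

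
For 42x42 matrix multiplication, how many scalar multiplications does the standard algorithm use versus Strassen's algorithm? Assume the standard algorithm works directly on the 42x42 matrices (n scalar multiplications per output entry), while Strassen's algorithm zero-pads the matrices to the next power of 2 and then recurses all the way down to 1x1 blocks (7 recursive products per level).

Matrix multiplication for 42x42 matrices:

Strassen's algorithm requires power-of-2 dimensions. Pad 42x42 to 64x64 (next power of 2).

Standard algorithm: 42^3 = 74088 multiplications
Strassen's algorithm: 7^(log2(64)) = 7^6 = 117649 multiplications
Difference: 74088 - 117649 = -43561 (Strassen uses MORE here due to padding overhead — for small or just-over-power-of-2 n, padding can outweigh the per-level savings)

Standard: 74088 multiplications (42^3). Strassen: 117649 multiplications (7^6, after padding to 64x64). Strassen reduces 8 recursive multiplications to 7 at each level.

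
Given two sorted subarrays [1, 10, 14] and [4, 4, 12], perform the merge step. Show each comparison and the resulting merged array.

Merging process:

Compare 1 vs 4: take 1 from left. Merged: [1]
Compare 10 vs 4: take 4 from right. Merged: [1, 4]
Compare 10 vs 4: take 4 from right. Merged: [1, 4, 4]
Compare 10 vs 12: take 10 from left. Merged: [1, 4, 4, 10]
Compare 14 vs 12: take 12 from right. Merged: [1, 4, 4, 10, 12]
Append remaining from left: [14]. Merged: [1, 4, 4, 10, 12, 14]

Final merged array: [1, 4, 4, 10, 12, 14]
Total comparisons: 5

The merged array is [1, 4, 4, 10, 12, 14], requiring 5 comparisons. The merge step runs in O(n) time where n is the total number of elements.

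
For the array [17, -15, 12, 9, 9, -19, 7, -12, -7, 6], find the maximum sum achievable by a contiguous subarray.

Using Kadane's algorithm on [17, -15, 12, 9, 9, -19, 7, -12, -7, 6]:

Scanning through the array:
Position 1 (value -15): max_ending_here = 2, max_so_far = 17
Position 2 (value 12): max_ending_here = 14, max_so_far = 17
Position 3 (value 9): max_ending_here = 23, max_so_far = 23
Position 4 (value 9): max_ending_here = 32, max_so_far = 32
Position 5 (value -19): max_ending_here = 13, max_so_far = 32
Position 6 (value 7): max_ending_here = 20, max_so_far = 32
Position 7 (value -12): max_ending_here = 8, max_so_far = 32
Position 8 (value -7): max_ending_here = 1, max_so_far = 32
Position 9 (value 6): max_ending_here = 7, max_so_far = 32

Maximum subarray: [17, -15, 12, 9, 9]
Maximum sum: 32

The maximum subarray is [17, -15, 12, 9, 9] with sum 32. This subarray runs from index 0 to index 4.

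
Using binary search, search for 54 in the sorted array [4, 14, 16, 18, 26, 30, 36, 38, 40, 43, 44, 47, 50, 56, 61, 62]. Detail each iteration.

Binary search for 54 in [4, 14, 16, 18, 26, 30, 36, 38, 40, 43, 44, 47, 50, 56, 61, 62]:

lo=0, hi=15, mid=7, arr[mid]=38 -> 38 < 54, search right half
lo=8, hi=15, mid=11, arr[mid]=47 -> 47 < 54, search right half
lo=12, hi=15, mid=13, arr[mid]=56 -> 56 > 54, search left half
lo=12, hi=12, mid=12, arr[mid]=50 -> 50 < 54, search right half
lo=13 > hi=12, target 54 not found

Binary search determines that 54 is not in the array after 4 comparisons. The search space was exhausted without finding the target.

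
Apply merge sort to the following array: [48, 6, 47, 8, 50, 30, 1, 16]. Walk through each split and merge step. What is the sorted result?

Merge sort trace:

Split: [48, 6, 47, 8, 50, 30, 1, 16] -> [48, 6, 47, 8] and [50, 30, 1, 16]
  Split: [48, 6, 47, 8] -> [48, 6] and [47, 8]
    Split: [48, 6] -> [48] and [6]
    Merge: [48] + [6] -> [6, 48]
    Split: [47, 8] -> [47] and [8]
    Merge: [47] + [8] -> [8, 47]
  Merge: [6, 48] + [8, 47] -> [6, 8, 47, 48]
  Split: [50, 30, 1, 16] -> [50, 30] and [1, 16]
    Split: [50, 30] -> [50] and [30]
    Merge: [50] + [30] -> [30, 50]
    Split: [1, 16] -> [1] and [16]
    Merge: [1] + [16] -> [1, 16]
  Merge: [30, 50] + [1, 16] -> [1, 16, 30, 50]
Merge: [6, 8, 47, 48] + [1, 16, 30, 50] -> [1, 6, 8, 16, 30, 47, 48, 50]

Final sorted array: [1, 6, 8, 16, 30, 47, 48, 50]

The merge sort proceeds by recursively splitting the array and merging sorted halves.
After all merges, the sorted array is [1, 6, 8, 16, 30, 47, 48, 50].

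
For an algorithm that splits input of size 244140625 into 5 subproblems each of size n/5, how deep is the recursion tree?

For divide and conquer with division factor 5:

Problem sizes at each level:
Level 0: 244140625
Level 1: 48828125
Level 2: 9765625
Level 3: 1953125
Level 4: 390625
Level 5: 78125
Level 6: 15625
Level 7: 3125
Level 8: 625
Level 9: 125
Level 10: 25
Level 11: 5
Level 12: 1

The root is level 0 and the size-1 base case is level 12 (the tree spans levels 0 through 12, i.e. 13 levels counting the root), so the depth is the number of divisions: log_5(244140625) = 12

The recursion tree depth is log_5(244140625) = 12. At each level, the problem size is divided by 5, so it takes 12 divisions to reduce to a base case of size 1. The algorithm makes 5 recursive calls at each level.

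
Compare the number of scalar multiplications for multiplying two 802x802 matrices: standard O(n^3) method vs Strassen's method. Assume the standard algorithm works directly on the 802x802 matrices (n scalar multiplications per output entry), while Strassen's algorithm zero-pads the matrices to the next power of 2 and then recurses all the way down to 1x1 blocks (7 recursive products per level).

Matrix multiplication for 802x802 matrices:

Strassen's algorithm requires power-of-2 dimensions. Pad 802x802 to 1024x1024 (next power of 2).

Standard algorithm: 802^3 = 515849608 multiplications
Strassen's algorithm: 7^(log2(1024)) = 7^10 = 282475249 multiplications
Savings: 515849608 - 282475249 = 233374359 multiplications

Standard: 515849608 multiplications (802^3). Strassen: 282475249 multiplications (7^10, after padding to 1024x1024). Strassen reduces 8 recursive multiplications to 7 at each level.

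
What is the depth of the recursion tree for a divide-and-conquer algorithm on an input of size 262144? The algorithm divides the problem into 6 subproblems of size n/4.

For divide and conquer with division factor 4:

Problem sizes at each level:
Level 0: 262144
Level 1: 65536
Level 2: 16384
Level 3: 4096
Level 4: 1024
Level 5: 256
Level 6: 64
Level 7: 16
Level 8: 4
Level 9: 1

The root is level 0 and the size-1 base case is level 9 (the tree spans levels 0 through 9, i.e. 10 levels counting the root), so the depth is the number of divisions: log_4(262144) = 9

The recursion tree depth is log_4(262144) = 9. At each level, the problem size is divided by 4, so it takes 9 divisions to reduce to a base case of size 1. The algorithm makes 6 recursive calls at each level.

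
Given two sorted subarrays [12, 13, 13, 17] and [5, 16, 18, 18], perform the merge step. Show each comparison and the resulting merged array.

Merging process:

Compare 12 vs 5: take 5 from right. Merged: [5]
Compare 12 vs 16: take 12 from left. Merged: [5, 12]
Compare 13 vs 16: take 13 from left. Merged: [5, 12, 13]
Compare 13 vs 16: take 13 from left. Merged: [5, 12, 13, 13]
Compare 17 vs 16: take 16 from right. Merged: [5, 12, 13, 13, 16]
Compare 17 vs 18: take 17 from left. Merged: [5, 12, 13, 13, 16, 17]
Append remaining from right: [18, 18]. Merged: [5, 12, 13, 13, 16, 17, 18, 18]

Final merged array: [5, 12, 13, 13, 16, 17, 18, 18]
Total comparisons: 6

The merged array is [5, 12, 13, 13, 16, 17, 18, 18], requiring 6 comparisons. The merge step runs in O(n) time where n is the total number of elements.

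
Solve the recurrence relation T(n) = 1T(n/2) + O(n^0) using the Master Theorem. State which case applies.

Master Theorem for T(n) = 1T(n/2) + O(n^0):

a = 1, b = 2, c = 0
log_b(a) = log_2(1) = 0.0000

Case 2: c = 0 = log_2(1) = 0.0000
T(n) = O(n^0 log n) = O(log n)

For T(n) = 1T(n/2) + O(n^0): log_2(1) = 0.0000. This is Case 2 of the Master Theorem (c = log_b(a), equal work at all levels), giving O(log n).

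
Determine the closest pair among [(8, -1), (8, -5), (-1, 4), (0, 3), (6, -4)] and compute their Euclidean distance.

Computing all pairwise distances among 5 points:

d((8, -1), (8, -5)) = 4.0
d((8, -1), (-1, 4)) = 10.2956
d((8, -1), (0, 3)) = 8.9443
d((8, -1), (6, -4)) = 3.6056
d((8, -5), (-1, 4)) = 12.7279
d((8, -5), (0, 3)) = 11.3137
d((8, -5), (6, -4)) = 2.2361
d((-1, 4), (0, 3)) = 1.4142 <-- minimum
d((-1, 4), (6, -4)) = 10.6301
d((0, 3), (6, -4)) = 9.2195

Closest pair: (-1, 4) and (0, 3) with distance 1.4142

The closest pair is (-1, 4) and (0, 3) with Euclidean distance 1.4142. For 5 points, brute-force pairwise comparison is shown above. For large n, the divide-and-conquer algorithm (sort by x, recurse on halves, check the dividing strip) achieves O(n log n).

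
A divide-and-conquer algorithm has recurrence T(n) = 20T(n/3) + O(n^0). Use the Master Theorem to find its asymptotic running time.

Master Theorem for T(n) = 20T(n/3) + O(n^0):

a = 20, b = 3, c = 0
log_b(a) = log_3(20) = 2.7268

Case 1: c = 0 < log_3(20) = 2.7268
T(n) = O(n^(log_3 20))

For T(n) = 20T(n/3) + O(n^0): log_3(20) = 2.7268. This is Case 1 of the Master Theorem (c < log_b(a), work dominated by leaves), giving O(n^(log_3 20)).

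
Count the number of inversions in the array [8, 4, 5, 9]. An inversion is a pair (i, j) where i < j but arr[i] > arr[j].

Finding inversions in [8, 4, 5, 9]:

(0, 1): arr[0]=8 > arr[1]=4
(0, 2): arr[0]=8 > arr[2]=5

Total inversions: 2

The array has 2 inversion(s): (0,1), (0,2). Each pair (i,j) satisfies i < j and arr[i] > arr[j].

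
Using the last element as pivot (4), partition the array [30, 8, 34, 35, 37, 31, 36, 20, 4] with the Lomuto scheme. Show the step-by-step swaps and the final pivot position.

Lomuto partition with pivot = 4:

Initial array: [30, 8, 34, 35, 37, 31, 36, 20, 4]

arr[0]=30 > 4: no swap
arr[1]=8 > 4: no swap
arr[2]=34 > 4: no swap
arr[3]=35 > 4: no swap
arr[4]=37 > 4: no swap
arr[5]=31 > 4: no swap
arr[6]=36 > 4: no swap
arr[7]=20 > 4: no swap

Place pivot at position 0: [4, 8, 34, 35, 37, 31, 36, 20, 30]
Pivot position: 0

After partitioning with pivot 4, the array becomes [4, 8, 34, 35, 37, 31, 36, 20, 30]. The pivot is placed at index 0. All elements to the left of the pivot are <= 4, and all elements to the right are > 4.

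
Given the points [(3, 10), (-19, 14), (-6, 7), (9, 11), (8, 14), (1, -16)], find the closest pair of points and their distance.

Computing all pairwise distances among 6 points:

d((3, 10), (-19, 14)) = 22.3607
d((3, 10), (-6, 7)) = 9.4868
d((3, 10), (9, 11)) = 6.0828
d((3, 10), (8, 14)) = 6.4031
d((3, 10), (1, -16)) = 26.0768
d((-19, 14), (-6, 7)) = 14.7648
d((-19, 14), (9, 11)) = 28.1603
d((-19, 14), (8, 14)) = 27.0
d((-19, 14), (1, -16)) = 36.0555
d((-6, 7), (9, 11)) = 15.5242
d((-6, 7), (8, 14)) = 15.6525
d((-6, 7), (1, -16)) = 24.0416
d((9, 11), (8, 14)) = 3.1623 <-- minimum
d((9, 11), (1, -16)) = 28.1603
d((8, 14), (1, -16)) = 30.8058

Closest pair: (9, 11) and (8, 14) with distance 3.1623

The closest pair is (9, 11) and (8, 14) with Euclidean distance 3.1623. For 6 points, brute-force pairwise comparison is shown above. For large n, the divide-and-conquer algorithm (sort by x, recurse on halves, check the dividing strip) achieves O(n log n).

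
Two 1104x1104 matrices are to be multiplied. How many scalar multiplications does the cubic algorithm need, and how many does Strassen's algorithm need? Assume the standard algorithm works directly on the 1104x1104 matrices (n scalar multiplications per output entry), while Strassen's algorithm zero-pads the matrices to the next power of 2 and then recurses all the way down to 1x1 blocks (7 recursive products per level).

Matrix multiplication for 1104x1104 matrices:

Strassen's algorithm requires power-of-2 dimensions. Pad 1104x1104 to 2048x2048 (next power of 2).

Standard algorithm: 1104^3 = 1345572864 multiplications
Strassen's algorithm: 7^(log2(2048)) = 7^11 = 1977326743 multiplications
Difference: 1345572864 - 1977326743 = -631753879 (Strassen uses MORE here due to padding overhead — for small or just-over-power-of-2 n, padding can outweigh the per-level savings)

Standard: 1345572864 multiplications (1104^3). Strassen: 1977326743 multiplications (7^11, after padding to 2048x2048). Strassen reduces 8 recursive multiplications to 7 at each level.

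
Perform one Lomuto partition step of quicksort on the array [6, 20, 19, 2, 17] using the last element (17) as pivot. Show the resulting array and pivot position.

Lomuto partition with pivot = 17:

Initial array: [6, 20, 19, 2, 17]

arr[0]=6 <= 17: swap with position 0, array becomes [6, 20, 19, 2, 17]
arr[1]=20 > 17: no swap
arr[2]=19 > 17: no swap
arr[3]=2 <= 17: swap with position 1, array becomes [6, 2, 19, 20, 17]

Place pivot at position 2: [6, 2, 17, 20, 19]
Pivot position: 2

After partitioning with pivot 17, the array becomes [6, 2, 17, 20, 19]. The pivot is placed at index 2. All elements to the left of the pivot are <= 17, and all elements to the right are > 17.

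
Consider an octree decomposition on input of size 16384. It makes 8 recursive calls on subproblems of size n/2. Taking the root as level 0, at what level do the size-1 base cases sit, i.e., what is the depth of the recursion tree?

For divide and conquer with division factor 2:

Problem sizes at each level:
Level 0: 16384
Level 1: 8192
Level 2: 4096
Level 3: 2048
Level 4: 1024
Level 5: 512
Level 6: 256
Level 7: 128
Level 8: 64
Level 9: 32
Level 10: 16
Level 11: 8
Level 12: 4
Level 13: 2
Level 14: 1

The root is level 0 and the size-1 base case is level 14 (the tree spans levels 0 through 14, i.e. 15 levels counting the root), so the depth is the number of divisions: log_2(16384) = 14

The recursion tree depth is log_2(16384) = 14. At each level, the problem size is divided by 2, so it takes 14 divisions to reduce to a base case of size 1. The algorithm makes 8 recursive calls at each level.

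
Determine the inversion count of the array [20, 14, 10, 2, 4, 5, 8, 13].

Finding inversions in [20, 14, 10, 2, 4, 5, 8, 13]:

(0, 1): arr[0]=20 > arr[1]=14
(0, 2): arr[0]=20 > arr[2]=10
(0, 3): arr[0]=20 > arr[3]=2
(0, 4): arr[0]=20 > arr[4]=4
(0, 5): arr[0]=20 > arr[5]=5
(0, 6): arr[0]=20 > arr[6]=8
(0, 7): arr[0]=20 > arr[7]=13
(1, 2): arr[1]=14 > arr[2]=10
(1, 3): arr[1]=14 > arr[3]=2
(1, 4): arr[1]=14 > arr[4]=4
(1, 5): arr[1]=14 > arr[5]=5
(1, 6): arr[1]=14 > arr[6]=8
(1, 7): arr[1]=14 > arr[7]=13
(2, 3): arr[2]=10 > arr[3]=2
(2, 4): arr[2]=10 > arr[4]=4
(2, 5): arr[2]=10 > arr[5]=5
(2, 6): arr[2]=10 > arr[6]=8

Total inversions: 17

The array has 17 inversion(s): (0,1), (0,2), (0,3), (0,4), (0,5), (0,6), (0,7), (1,2), (1,3), (1,4), (1,5), (1,6), (1,7), (2,3), (2,4), (2,5), (2,6). Each pair (i,j) satisfies i < j and arr[i] > arr[j].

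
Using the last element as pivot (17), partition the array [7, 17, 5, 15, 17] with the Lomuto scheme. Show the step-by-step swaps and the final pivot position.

Lomuto partition with pivot = 17:

Initial array: [7, 17, 5, 15, 17]

arr[0]=7 <= 17: swap with position 0, array becomes [7, 17, 5, 15, 17]
arr[1]=17 <= 17: swap with position 1, array becomes [7, 17, 5, 15, 17]
arr[2]=5 <= 17: swap with position 2, array becomes [7, 17, 5, 15, 17]
arr[3]=15 <= 17: swap with position 3, array becomes [7, 17, 5, 15, 17]

Place pivot at position 4: [7, 17, 5, 15, 17]
Pivot position: 4

After partitioning with pivot 17, the array becomes [7, 17, 5, 15, 17]. The pivot is placed at index 4. All elements to the left of the pivot are <= 17, and all elements to the right are > 17.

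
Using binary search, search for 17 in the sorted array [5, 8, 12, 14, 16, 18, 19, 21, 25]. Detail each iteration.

Binary search for 17 in [5, 8, 12, 14, 16, 18, 19, 21, 25]:

lo=0, hi=8, mid=4, arr[mid]=16 -> 16 < 17, search right half
lo=5, hi=8, mid=6, arr[mid]=19 -> 19 > 17, search left half
lo=5, hi=5, mid=5, arr[mid]=18 -> 18 > 17, search left half
lo=5 > hi=4, target 17 not found

Binary search determines that 17 is not in the array after 3 comparisons. The search space was exhausted without finding the target.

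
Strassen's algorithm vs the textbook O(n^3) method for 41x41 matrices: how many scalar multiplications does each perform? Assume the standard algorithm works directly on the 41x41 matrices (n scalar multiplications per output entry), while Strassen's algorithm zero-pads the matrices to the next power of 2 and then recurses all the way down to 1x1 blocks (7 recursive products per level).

Matrix multiplication for 41x41 matrices:

Strassen's algorithm requires power-of-2 dimensions. Pad 41x41 to 64x64 (next power of 2).

Standard algorithm: 41^3 = 68921 multiplications
Strassen's algorithm: 7^(log2(64)) = 7^6 = 117649 multiplications
Difference: 68921 - 117649 = -48728 (Strassen uses MORE here due to padding overhead — for small or just-over-power-of-2 n, padding can outweigh the per-level savings)

Standard: 68921 multiplications (41^3). Strassen: 117649 multiplications (7^6, after padding to 64x64). Strassen reduces 8 recursive multiplications to 7 at each level.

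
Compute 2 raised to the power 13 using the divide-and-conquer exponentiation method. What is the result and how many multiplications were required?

Computing 2^13 by squaring (build up from 2^1; each line after the first costs one multiplication):

2^1 = 2
2^2 = (2^1)^2 = 2^2 = 4
2^3 = 2 * 2^2 = 2 * 4 = 8
2^6 = (2^3)^2 = 8^2 = 64
2^12 = (2^6)^2 = 64^2 = 4096
2^13 = 2 * 2^12 = 2 * 4096 = 8192

Result: 8192
Multiplications needed: 5 (5 lines after 2^1)

2^13 = 8192. Using exponentiation by squaring, this requires 5 multiplications. The key idea: if the exponent is even, square the half-power; if odd, multiply by the base once.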